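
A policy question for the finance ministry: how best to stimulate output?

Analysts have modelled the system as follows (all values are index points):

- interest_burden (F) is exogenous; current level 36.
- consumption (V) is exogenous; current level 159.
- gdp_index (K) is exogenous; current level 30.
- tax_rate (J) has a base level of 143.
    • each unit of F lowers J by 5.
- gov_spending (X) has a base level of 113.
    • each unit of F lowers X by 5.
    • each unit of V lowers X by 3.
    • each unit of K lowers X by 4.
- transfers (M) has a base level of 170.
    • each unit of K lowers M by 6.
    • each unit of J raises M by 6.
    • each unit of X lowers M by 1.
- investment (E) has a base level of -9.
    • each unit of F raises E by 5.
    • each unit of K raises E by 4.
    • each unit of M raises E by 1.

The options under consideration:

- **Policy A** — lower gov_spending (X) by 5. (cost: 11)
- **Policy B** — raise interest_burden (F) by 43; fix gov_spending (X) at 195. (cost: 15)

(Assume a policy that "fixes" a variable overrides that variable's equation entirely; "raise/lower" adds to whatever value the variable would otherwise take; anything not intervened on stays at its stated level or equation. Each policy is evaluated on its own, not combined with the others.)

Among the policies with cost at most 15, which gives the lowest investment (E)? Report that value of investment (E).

-1211

Policy A (X − 5):
  F = 36
  V = 159
  K = 30
  J = 143 − 5·36 = -37
  X = 113 − 5·36 − 3·159 − 4·30 (−5 from intervention) = -669
  M = 170 − 6·30 + 6·(-37) − (-669) = 437
  E = -9 + 5·36 + 4·30 + 437 = 728
Policy B (F + 43, X := 195):
  F = 36 + 43 = 79
  V = 159
  K = 30
  J = 143 − 5·79 = -252
  X = 195
  M = 170 − 6·30 + 6·(-252) − 195 = -1717
  E = -9 + 5·79 + 4·30 + (-1717) = -1211
Comparing — Policy A: E=728, Policy B: E=-1211. Lowest is -1211 (Policy B).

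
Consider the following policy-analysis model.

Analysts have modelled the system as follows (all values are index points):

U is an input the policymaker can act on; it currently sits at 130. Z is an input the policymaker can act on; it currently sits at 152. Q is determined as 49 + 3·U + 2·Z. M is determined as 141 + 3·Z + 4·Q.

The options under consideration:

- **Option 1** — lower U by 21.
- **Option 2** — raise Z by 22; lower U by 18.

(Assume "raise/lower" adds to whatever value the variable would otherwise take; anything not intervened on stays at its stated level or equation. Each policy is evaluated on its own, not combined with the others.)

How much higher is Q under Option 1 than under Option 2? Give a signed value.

Option 1 (U − 21):
  U = 130 − 21 = 109
  Z = 152
  Q = 49 + 3·109 + 2·152 = 680
Option 2 (Z + 22, U − 18):
  U = 130 − 18 = 112
  Z = 152 + 22 = 174
  Q = 49 + 3·112 + 2·174 = 733
Q: 680 − 733 = -53

-53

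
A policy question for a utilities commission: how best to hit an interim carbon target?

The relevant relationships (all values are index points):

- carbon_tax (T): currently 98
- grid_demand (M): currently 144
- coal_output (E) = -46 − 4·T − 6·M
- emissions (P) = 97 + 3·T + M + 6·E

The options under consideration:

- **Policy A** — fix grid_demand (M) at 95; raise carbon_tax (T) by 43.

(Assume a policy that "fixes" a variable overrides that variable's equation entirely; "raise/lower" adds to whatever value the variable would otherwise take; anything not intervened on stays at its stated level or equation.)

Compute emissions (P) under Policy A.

Policy A (M := 95, T + 43):
  T = 98 + 43 = 141
  M = 95
  E = -46 − 4·141 − 6·95 = -1180
  P = 97 + 3·141 + 95 + 6·(-1180) = -6465

-6465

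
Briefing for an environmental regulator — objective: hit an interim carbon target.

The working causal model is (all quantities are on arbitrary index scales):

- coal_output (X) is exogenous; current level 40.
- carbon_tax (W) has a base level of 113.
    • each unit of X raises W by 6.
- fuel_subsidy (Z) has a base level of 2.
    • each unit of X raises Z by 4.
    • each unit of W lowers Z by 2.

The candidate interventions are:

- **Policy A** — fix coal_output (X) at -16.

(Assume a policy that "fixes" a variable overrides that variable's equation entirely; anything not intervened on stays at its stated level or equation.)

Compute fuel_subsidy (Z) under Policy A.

-96

Policy A (X := -16):
  X = -16
  W = 113 + 6·(-16) = 17
  Z = 2 + 4·(-16) − 2·17 = -96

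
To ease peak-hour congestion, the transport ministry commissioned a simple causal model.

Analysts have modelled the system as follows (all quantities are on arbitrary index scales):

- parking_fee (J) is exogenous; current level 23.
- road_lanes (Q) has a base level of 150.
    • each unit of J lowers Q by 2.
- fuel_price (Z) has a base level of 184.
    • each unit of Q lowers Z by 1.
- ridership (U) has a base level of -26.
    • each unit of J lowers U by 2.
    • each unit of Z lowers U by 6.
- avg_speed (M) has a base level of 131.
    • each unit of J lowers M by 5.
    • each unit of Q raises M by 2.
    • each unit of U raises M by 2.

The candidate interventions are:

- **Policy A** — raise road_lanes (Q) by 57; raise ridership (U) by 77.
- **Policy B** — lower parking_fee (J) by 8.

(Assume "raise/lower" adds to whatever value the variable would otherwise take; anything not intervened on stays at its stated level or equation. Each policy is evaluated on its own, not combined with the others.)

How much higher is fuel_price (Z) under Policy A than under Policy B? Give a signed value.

-41

Policy A (Q + 57, U + 77):
  J = 23
  Q = 150 − 2·23 (+57 from intervention) = 161
  Z = 184 − 161 = 23
Policy B (J − 8):
  J = 23 − 8 = 15
  Q = 150 − 2·15 = 120
  Z = 184 − 120 = 64
Z: 23 − 64 = -41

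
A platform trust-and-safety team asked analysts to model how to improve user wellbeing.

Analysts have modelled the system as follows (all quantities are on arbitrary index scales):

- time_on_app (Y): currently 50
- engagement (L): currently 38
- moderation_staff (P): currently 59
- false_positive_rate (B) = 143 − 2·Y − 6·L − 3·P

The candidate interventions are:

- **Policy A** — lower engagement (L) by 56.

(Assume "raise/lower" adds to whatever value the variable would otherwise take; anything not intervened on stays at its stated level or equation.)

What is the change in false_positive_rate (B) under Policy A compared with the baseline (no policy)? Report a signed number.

336

Baseline:
  Y = 50
  L = 38
  P = 59
  B = 143 − 2·50 − 6·38 − 3·59 = -362
Policy A (L − 56):
  Y = 50
  L = 38 − 56 = -18
  P = 59
  B = 143 − 2·50 − 6·(-18) − 3·59 = -26
Change in B: -26 − (-362) = 336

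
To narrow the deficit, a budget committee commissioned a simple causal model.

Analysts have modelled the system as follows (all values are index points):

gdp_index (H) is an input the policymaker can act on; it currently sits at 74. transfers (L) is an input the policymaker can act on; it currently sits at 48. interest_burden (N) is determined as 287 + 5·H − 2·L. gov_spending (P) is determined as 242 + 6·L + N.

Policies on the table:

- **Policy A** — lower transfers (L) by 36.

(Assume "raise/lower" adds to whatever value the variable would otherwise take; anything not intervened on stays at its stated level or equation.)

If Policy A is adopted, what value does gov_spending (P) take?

Policy A (L − 36):
  H = 74
  L = 48 − 36 = 12
  N = 287 + 5·74 − 2·12 = 633
  P = 242 + 6·12 + 633 = 947

947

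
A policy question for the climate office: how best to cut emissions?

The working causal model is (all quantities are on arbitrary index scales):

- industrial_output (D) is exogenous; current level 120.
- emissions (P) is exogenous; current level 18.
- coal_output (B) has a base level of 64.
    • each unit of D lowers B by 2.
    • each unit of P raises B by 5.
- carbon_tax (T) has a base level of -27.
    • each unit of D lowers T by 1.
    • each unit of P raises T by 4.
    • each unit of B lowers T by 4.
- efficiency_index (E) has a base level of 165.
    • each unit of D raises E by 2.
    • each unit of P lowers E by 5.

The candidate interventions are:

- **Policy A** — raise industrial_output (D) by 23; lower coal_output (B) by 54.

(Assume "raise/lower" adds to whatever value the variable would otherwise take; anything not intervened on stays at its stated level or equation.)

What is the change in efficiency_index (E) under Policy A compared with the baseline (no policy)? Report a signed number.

46

Baseline:
  D = 120
  P = 18
  E = 165 + 2·120 − 5·18 = 315
Policy A (D + 23, B − 54):
  D = 120 + 23 = 143
  P = 18
  E = 165 + 2·143 − 5·18 = 361
Change in E: 361 − 315 = 46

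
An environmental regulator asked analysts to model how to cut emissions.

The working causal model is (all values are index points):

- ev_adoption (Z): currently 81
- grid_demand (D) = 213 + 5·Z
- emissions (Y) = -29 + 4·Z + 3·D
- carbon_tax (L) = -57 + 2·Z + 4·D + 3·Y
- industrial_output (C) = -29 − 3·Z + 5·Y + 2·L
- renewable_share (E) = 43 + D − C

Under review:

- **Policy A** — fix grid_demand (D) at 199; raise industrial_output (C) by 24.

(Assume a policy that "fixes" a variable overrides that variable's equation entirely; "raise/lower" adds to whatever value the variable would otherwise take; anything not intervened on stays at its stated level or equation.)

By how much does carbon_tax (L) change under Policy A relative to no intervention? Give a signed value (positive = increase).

Baseline:
  Z = 81
  D = 213 + 5·81 = 618
  Y = -29 + 4·81 + 3·618 = 2149
  L = -57 + 2·81 + 4·618 + 3·2149 = 9024
Policy A (D := 199, C + 24):
  Z = 81
  D = 199
  Y = -29 + 4·81 + 3·199 = 892
  L = -57 + 2·81 + 4·199 + 3·892 = 3577
Change in L: 3577 − 9024 = -5447

-5447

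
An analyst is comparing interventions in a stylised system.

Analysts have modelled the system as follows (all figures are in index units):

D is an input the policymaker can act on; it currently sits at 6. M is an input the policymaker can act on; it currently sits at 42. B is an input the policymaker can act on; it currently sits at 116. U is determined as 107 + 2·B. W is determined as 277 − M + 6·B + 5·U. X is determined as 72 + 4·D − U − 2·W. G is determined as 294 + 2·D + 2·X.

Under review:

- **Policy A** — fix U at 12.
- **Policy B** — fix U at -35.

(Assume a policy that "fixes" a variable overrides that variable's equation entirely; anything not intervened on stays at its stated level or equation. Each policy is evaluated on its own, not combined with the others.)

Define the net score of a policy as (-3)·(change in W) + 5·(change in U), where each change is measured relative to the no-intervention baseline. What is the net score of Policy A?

3270

Baseline:
  M = 42
  B = 116
  U = 107 + 2·116 = 339
  W = 277 − 42 + 6·116 + 5·339 = 2626
Policy A (U := 12):
  M = 42
  B = 116
  U = 12
  W = 277 − 42 + 6·116 + 5·12 = 991
ΔW = 991 − 2626 = -1635; ΔU = 12 − 339 = -327
Score = (-3)·(-1635) + 5·(-327) = 3270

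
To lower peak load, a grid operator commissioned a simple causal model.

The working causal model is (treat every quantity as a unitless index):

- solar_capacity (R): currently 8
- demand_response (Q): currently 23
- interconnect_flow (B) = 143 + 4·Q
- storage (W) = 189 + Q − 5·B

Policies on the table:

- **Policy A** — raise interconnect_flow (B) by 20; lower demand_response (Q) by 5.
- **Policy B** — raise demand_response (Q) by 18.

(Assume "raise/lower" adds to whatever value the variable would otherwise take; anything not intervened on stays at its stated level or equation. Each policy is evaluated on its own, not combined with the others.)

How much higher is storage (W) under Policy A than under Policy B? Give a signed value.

337

Policy A (B + 20, Q − 5):
  Q = 23 − 5 = 18
  B = 143 + 4·18 (+20 from intervention) = 235
  W = 189 + 18 − 5·235 = -968
Policy B (Q + 18):
  Q = 23 + 18 = 41
  B = 143 + 4·41 = 307
  W = 189 + 41 − 5·307 = -1305
W: -968 − (-1305) = 337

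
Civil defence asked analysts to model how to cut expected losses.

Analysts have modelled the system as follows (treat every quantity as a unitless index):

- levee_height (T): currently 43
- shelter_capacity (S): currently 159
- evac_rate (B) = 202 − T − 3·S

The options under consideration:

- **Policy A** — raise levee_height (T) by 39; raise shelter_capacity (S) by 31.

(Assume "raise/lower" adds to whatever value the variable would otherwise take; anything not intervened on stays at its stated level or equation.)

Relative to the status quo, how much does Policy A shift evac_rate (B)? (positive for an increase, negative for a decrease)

-132

Baseline:
  T = 43
  S = 159
  B = 202 − 43 − 3·159 = -318
Policy A (T + 39, S + 31):
  T = 43 + 39 = 82
  S = 159 + 31 = 190
  B = 202 − 82 − 3·190 = -450
Change in B: -450 − (-318) = -132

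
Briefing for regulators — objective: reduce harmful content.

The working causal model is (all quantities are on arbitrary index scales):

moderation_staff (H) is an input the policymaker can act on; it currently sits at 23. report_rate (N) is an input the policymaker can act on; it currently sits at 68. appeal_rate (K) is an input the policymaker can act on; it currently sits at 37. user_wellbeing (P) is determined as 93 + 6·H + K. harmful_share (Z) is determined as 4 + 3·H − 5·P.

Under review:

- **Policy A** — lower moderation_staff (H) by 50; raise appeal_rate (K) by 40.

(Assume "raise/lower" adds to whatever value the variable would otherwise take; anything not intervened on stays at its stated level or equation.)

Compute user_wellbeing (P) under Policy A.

8

Policy A (H − 50, K + 40):
  H = 23 − 50 = -27
  K = 37 + 40 = 77
  P = 93 + 6·(-27) + 77 = 8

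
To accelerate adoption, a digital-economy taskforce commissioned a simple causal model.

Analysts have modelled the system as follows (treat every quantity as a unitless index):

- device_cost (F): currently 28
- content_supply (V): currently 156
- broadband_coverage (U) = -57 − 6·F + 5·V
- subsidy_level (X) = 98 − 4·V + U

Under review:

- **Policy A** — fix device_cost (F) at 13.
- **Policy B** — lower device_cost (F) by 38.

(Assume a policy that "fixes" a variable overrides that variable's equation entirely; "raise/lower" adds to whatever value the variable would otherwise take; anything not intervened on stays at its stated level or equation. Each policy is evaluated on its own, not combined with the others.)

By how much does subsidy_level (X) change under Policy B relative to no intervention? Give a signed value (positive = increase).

228

Baseline:
  F = 28
  V = 156
  U = -57 − 6·28 + 5·156 = 555
  X = 98 − 4·156 + 555 = 29
Policy B (F − 38):
  F = 28 − 38 = -10
  V = 156
  U = -57 − 6·(-10) + 5·156 = 783
  X = 98 − 4·156 + 783 = 257
Change in X: 257 − 29 = 228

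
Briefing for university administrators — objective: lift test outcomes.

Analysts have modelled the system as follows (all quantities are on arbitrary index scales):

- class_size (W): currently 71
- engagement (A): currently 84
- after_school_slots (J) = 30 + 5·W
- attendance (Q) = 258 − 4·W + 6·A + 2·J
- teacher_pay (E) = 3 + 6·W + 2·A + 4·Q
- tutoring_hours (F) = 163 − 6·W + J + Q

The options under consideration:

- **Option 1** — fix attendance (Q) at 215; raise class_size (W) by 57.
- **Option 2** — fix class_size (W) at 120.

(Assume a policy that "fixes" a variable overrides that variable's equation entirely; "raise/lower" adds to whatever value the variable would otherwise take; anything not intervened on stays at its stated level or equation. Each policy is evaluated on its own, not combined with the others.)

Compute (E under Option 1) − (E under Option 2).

-5260

Option 1 (Q := 215, W + 57):
  W = 71 + 57 = 128
  A = 84
  J = 30 + 5·128 = 670
  Q = 215
  E = 3 + 6·128 + 2·84 + 4·215 = 1799
Option 2 (W := 120):
  W = 120
  A = 84
  J = 30 + 5·120 = 630
  Q = 258 − 4·120 + 6·84 + 2·630 = 1542
  E = 3 + 6·120 + 2·84 + 4·1542 = 7059
E: 1799 − 7059 = -5260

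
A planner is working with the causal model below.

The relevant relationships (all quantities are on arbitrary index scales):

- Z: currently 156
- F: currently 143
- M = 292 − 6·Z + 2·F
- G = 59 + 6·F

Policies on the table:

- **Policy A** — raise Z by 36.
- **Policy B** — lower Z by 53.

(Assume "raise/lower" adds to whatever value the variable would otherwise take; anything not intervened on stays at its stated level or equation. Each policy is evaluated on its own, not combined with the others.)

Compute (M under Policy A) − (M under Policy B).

-534

Policy A (Z + 36):
  Z = 156 + 36 = 192
  F = 143
  M = 292 − 6·192 + 2·143 = -574
Policy B (Z − 53):
  Z = 156 − 53 = 103
  F = 143
  M = 292 − 6·103 + 2·143 = -40
M: -574 − (-40) = -534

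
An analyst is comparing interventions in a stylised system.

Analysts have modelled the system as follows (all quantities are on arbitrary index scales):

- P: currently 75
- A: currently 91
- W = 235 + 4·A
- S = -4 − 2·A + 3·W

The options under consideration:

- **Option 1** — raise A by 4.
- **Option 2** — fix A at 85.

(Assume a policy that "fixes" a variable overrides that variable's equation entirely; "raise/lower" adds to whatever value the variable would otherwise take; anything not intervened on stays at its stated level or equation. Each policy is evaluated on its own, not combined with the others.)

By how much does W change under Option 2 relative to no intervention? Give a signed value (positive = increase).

Baseline:
  A = 91
  W = 235 + 4·91 = 599
Option 2 (A := 85):
  A = 85
  W = 235 + 4·85 = 575
Change in W: 575 − 599 = -24

-24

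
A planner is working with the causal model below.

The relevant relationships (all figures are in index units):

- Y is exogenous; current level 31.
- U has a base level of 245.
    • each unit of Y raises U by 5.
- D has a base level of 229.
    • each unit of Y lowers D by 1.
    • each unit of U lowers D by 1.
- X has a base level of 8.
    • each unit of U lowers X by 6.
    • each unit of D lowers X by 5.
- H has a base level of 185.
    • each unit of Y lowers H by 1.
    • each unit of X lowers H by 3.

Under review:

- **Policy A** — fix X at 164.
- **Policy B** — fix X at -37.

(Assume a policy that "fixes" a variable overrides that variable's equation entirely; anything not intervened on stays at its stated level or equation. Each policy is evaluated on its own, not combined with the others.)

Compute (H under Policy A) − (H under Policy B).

Policy A (X := 164):
  Y = 31
  U = 245 + 5·31 = 400
  D = 229 − 31 − 400 = -202
  X = 164
  H = 185 − 31 − 3·164 = -338
Policy B (X := -37):
  Y = 31
  U = 245 + 5·31 = 400
  D = 229 − 31 − 400 = -202
  X = -37
  H = 185 − 31 − 3·(-37) = 265
H: -338 − 265 = -603

-603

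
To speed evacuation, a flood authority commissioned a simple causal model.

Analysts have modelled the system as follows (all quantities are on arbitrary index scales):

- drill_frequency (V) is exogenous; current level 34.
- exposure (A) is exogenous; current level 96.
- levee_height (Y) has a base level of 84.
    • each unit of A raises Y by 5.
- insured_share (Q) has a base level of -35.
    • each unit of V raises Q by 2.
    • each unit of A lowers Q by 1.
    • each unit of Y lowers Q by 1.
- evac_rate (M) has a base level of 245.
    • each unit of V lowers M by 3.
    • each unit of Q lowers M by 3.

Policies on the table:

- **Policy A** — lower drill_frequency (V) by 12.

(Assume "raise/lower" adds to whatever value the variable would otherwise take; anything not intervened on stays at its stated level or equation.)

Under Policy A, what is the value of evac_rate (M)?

Policy A (V − 12):
  V = 34 − 12 = 22
  A = 96
  Y = 84 + 5·96 = 564
  Q = -35 + 2·22 − 96 − 564 = -651
  M = 245 − 3·22 − 3·(-651) = 2132

2132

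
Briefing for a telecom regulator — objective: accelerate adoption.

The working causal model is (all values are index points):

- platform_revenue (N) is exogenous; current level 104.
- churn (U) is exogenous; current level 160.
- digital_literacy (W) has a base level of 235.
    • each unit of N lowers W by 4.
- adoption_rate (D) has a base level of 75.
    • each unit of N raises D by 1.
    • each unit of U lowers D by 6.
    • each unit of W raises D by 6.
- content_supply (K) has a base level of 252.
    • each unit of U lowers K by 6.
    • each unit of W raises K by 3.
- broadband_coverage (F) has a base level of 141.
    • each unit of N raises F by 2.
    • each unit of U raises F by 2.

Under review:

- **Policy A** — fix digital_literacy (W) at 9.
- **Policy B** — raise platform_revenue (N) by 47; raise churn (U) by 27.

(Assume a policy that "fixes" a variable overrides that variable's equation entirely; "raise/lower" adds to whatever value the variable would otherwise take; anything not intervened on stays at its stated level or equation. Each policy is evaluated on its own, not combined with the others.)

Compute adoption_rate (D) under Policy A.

-727

Policy A (W := 9):
  N = 104
  U = 160
  W = 9
  D = 75 + 104 − 6·160 + 6·9 = -727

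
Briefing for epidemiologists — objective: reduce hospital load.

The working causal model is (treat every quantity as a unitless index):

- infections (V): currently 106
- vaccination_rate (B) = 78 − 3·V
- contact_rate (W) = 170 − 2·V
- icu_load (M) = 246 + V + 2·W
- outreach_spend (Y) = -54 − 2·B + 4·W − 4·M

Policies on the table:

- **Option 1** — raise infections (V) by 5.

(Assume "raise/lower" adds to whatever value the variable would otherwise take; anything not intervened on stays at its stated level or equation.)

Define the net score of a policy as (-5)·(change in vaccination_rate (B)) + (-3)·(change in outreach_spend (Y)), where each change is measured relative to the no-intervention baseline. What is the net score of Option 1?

Baseline:
  V = 106
  B = 78 − 3·106 = -240
  W = 170 − 2·106 = -42
  M = 246 + 106 + 2·(-42) = 268
  Y = -54 − 2·(-240) + 4·(-42) − 4·268 = -814
Option 1 (V + 5):
  V = 106 + 5 = 111
  B = 78 − 3·111 = -255
  W = 170 − 2·111 = -52
  M = 246 + 111 + 2·(-52) = 253
  Y = -54 − 2·(-255) + 4·(-52) − 4·253 = -764
ΔB = -255 − (-240) = -15; ΔY = -764 − (-814) = 50
Score = (-5)·(-15) + (-3)·50 = -75

-75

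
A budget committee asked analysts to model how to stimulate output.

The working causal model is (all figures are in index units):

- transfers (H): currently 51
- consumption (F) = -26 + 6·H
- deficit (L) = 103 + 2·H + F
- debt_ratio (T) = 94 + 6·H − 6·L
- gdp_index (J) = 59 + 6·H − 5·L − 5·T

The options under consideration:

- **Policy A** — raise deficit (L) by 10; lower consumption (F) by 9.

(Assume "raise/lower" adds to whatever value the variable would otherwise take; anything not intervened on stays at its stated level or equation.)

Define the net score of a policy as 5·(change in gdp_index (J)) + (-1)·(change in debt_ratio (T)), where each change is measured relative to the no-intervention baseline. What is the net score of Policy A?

131

Baseline:
  H = 51
  F = -26 + 6·51 = 280
  L = 103 + 2·51 + 280 = 485
  T = 94 + 6·51 − 6·485 = -2510
  J = 59 + 6·51 − 5·485 − 5·(-2510) = 10490
Policy A (L + 10, F − 9):
  H = 51
  F = -26 + 6·51 (−9 from intervention) = 271
  L = 103 + 2·51 + 271 (+10 from intervention) = 486
  T = 94 + 6·51 − 6·486 = -2516
  J = 59 + 6·51 − 5·486 − 5·(-2516) = 10515
ΔJ = 10515 − 10490 = 25; ΔT = -2516 − (-2510) = -6
Score = 5·25 + (-1)·(-6) = 131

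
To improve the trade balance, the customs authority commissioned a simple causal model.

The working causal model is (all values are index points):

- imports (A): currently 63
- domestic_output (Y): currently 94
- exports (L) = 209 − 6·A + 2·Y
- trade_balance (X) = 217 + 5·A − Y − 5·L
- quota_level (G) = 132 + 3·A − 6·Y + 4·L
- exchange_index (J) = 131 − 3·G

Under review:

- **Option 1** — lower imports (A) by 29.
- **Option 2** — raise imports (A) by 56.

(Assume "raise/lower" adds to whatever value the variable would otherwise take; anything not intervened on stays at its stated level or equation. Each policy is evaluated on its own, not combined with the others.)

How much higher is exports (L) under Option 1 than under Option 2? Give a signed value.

Option 1 (A − 29):
  A = 63 − 29 = 34
  Y = 94
  L = 209 − 6·34 + 2·94 = 193
Option 2 (A + 56):
  A = 63 + 56 = 119
  Y = 94
  L = 209 − 6·119 + 2·94 = -317
L: 193 − (-317) = 510

510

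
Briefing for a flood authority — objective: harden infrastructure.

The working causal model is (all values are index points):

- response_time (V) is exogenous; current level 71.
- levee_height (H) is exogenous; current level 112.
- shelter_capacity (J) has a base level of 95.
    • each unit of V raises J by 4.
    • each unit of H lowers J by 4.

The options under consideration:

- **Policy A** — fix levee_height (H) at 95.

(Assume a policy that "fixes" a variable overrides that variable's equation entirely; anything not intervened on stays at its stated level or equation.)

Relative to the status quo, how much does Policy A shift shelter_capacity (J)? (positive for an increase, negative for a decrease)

Baseline:
  V = 71
  H = 112
  J = 95 + 4·71 − 4·112 = -69
Policy A (H := 95):
  V = 71
  H = 95
  J = 95 + 4·71 − 4·95 = -1
Change in J: -1 − (-69) = 68

68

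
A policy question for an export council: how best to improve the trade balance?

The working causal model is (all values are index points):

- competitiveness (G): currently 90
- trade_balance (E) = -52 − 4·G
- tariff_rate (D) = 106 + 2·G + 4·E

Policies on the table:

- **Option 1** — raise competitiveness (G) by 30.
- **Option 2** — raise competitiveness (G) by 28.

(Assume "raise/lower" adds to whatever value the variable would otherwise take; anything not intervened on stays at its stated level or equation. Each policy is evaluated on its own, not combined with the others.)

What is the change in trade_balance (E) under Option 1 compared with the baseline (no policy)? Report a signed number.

-120

Baseline:
  G = 90
  E = -52 − 4·90 = -412
Option 1 (G + 30):
  G = 90 + 30 = 120
  E = -52 − 4·120 = -532
Change in E: -532 − (-412) = -120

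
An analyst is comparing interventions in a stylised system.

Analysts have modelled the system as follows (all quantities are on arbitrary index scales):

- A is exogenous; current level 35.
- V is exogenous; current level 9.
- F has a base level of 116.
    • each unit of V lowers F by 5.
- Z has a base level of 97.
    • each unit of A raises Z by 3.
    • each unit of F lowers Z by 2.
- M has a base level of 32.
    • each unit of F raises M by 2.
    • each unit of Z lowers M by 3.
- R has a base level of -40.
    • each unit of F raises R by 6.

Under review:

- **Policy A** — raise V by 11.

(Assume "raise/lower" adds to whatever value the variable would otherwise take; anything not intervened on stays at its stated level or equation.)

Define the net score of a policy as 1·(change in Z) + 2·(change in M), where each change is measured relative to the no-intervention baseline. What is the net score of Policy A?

-770

Baseline:
  A = 35
  V = 9
  F = 116 − 5·9 = 71
  Z = 97 + 3·35 − 2·71 = 60
  M = 32 + 2·71 − 3·60 = -6
Policy A (V + 11):
  A = 35
  V = 9 + 11 = 20
  F = 116 − 5·20 = 16
  Z = 97 + 3·35 − 2·16 = 170
  M = 32 + 2·16 − 3·170 = -446
ΔZ = 170 − 60 = 110; ΔM = -446 − (-6) = -440
Score = 1·110 + 2·(-440) = -770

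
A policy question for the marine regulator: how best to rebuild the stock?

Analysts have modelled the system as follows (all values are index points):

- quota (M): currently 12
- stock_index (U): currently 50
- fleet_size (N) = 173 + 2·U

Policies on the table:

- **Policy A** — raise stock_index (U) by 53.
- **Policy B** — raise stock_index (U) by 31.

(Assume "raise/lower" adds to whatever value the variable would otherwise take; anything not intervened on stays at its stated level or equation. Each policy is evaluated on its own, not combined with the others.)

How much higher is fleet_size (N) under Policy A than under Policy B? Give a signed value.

44

Policy A (U + 53):
  U = 50 + 53 = 103
  N = 173 + 2·103 = 379
Policy B (U + 31):
  U = 50 + 31 = 81
  N = 173 + 2·81 = 335
N: 379 − 335 = 44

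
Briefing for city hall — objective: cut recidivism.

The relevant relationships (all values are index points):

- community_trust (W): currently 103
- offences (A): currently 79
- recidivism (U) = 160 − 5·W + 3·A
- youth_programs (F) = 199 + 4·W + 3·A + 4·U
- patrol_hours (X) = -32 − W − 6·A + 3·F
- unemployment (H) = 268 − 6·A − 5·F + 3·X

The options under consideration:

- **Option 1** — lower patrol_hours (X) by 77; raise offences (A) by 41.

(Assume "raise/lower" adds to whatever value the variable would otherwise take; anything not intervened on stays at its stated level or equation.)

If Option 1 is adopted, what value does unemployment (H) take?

Option 1 (X − 77, A + 41):
  W = 103
  A = 79 + 41 = 120
  U = 160 − 5·103 + 3·120 = 5
  F = 199 + 4·103 + 3·120 + 4·5 = 991
  X = -32 − 103 − 6·120 + 3·991 (−77 from intervention) = 2041
  H = 268 − 6·120 − 5·991 + 3·2041 = 716

716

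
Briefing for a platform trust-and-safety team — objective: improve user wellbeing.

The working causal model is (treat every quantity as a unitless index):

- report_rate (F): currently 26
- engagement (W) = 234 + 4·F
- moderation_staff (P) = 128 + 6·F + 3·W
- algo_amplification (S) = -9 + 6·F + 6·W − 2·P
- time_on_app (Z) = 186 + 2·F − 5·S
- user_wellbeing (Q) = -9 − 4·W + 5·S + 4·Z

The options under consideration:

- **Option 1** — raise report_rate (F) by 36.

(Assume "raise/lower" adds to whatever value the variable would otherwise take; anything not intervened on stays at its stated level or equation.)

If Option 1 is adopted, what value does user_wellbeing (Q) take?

Option 1 (F + 36):
  F = 26 + 36 = 62
  W = 234 + 4·62 = 482
  P = 128 + 6·62 + 3·482 = 1946
  S = -9 + 6·62 + 6·482 − 2·1946 = -637
  Z = 186 + 2·62 − 5·(-637) = 3495
  Q = -9 − 4·482 + 5·(-637) + 4·3495 = 8858

8858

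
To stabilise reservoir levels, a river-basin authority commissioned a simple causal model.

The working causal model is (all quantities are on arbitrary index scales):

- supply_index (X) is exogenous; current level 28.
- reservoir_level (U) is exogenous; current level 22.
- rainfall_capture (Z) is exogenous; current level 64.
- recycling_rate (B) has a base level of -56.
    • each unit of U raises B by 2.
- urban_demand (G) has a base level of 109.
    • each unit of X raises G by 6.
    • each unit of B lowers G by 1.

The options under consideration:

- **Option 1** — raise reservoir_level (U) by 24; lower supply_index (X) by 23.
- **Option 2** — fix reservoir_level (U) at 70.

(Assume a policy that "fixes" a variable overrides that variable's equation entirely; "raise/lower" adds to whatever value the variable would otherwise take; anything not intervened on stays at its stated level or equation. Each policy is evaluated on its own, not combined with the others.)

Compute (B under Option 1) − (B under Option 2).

Option 1 (U + 24, X − 23):
  U = 22 + 24 = 46
  B = -56 + 2·46 = 36
Option 2 (U := 70):
  U = 70
  B = -56 + 2·70 = 84
B: 36 − 84 = -48

-48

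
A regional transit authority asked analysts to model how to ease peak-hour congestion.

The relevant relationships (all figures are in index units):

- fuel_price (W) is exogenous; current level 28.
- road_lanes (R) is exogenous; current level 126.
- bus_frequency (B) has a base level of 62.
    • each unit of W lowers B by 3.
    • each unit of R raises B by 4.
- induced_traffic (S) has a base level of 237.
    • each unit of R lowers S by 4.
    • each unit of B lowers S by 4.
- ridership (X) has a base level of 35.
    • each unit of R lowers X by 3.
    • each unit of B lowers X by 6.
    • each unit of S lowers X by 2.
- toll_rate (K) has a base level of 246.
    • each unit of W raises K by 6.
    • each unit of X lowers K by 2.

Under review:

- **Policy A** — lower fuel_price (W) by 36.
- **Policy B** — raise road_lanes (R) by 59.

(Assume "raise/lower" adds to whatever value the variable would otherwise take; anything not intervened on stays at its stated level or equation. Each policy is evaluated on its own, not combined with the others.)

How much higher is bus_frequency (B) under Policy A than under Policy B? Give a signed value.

Policy A (W − 36):
  W = 28 − 36 = -8
  R = 126
  B = 62 − 3·(-8) + 4·126 = 590
Policy B (R + 59):
  W = 28
  R = 126 + 59 = 185
  B = 62 − 3·28 + 4·185 = 718
B: 590 − 718 = -128

-128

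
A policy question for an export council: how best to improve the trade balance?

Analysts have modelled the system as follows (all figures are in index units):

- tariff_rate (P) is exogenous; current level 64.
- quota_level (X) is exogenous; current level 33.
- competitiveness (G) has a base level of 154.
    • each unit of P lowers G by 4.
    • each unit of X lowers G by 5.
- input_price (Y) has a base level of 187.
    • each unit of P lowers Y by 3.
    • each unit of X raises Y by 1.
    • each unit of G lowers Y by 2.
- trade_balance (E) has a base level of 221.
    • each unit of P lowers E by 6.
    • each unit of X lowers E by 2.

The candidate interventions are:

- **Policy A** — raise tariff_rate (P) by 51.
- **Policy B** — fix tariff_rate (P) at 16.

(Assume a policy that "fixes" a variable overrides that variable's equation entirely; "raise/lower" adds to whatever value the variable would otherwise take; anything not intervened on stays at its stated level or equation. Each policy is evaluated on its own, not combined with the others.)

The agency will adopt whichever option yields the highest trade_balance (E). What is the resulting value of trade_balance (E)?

59

Policy A (P + 51):
  P = 64 + 51 = 115
  X = 33
  E = 221 − 6·115 − 2·33 = -535
Policy B (P := 16):
  P = 16
  X = 33
  E = 221 − 6·16 − 2·33 = 59
Comparing — Policy A: E=-535, Policy B: E=59. Highest is 59 (Policy B).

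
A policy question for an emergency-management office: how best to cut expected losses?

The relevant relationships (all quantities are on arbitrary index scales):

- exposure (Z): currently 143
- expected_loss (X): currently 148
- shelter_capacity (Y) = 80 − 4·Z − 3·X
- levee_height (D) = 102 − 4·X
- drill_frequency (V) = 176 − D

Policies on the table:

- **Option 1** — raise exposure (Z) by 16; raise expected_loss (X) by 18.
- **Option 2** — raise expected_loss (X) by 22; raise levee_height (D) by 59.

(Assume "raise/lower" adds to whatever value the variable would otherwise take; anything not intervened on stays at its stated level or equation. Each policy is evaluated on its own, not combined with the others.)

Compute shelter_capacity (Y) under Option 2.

Option 2 (X + 22, D + 59):
  Z = 143
  X = 148 + 22 = 170
  Y = 80 − 4·143 − 3·170 = -1002

-1002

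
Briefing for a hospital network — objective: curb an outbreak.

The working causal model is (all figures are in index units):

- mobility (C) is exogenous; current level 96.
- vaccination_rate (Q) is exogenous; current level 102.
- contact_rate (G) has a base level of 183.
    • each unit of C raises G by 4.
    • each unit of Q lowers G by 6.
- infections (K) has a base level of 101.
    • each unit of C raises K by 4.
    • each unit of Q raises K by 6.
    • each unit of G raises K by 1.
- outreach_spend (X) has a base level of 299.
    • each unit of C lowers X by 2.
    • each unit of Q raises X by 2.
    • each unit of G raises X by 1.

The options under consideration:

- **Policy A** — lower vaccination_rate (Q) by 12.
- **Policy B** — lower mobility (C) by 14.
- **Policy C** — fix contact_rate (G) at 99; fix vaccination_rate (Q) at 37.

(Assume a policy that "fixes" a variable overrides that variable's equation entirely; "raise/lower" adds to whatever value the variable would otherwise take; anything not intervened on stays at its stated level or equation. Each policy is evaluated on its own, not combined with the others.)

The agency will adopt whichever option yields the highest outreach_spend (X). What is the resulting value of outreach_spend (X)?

Policy A (Q − 12):
  C = 96
  Q = 102 − 12 = 90
  G = 183 + 4·96 − 6·90 = 27
  X = 299 − 2·96 + 2·90 + 27 = 314
Policy B (C − 14):
  C = 96 − 14 = 82
  Q = 102
  G = 183 + 4·82 − 6·102 = -101
  X = 299 − 2·82 + 2·102 + (-101) = 238
Policy C (G := 99, Q := 37):
  C = 96
  Q = 37
  G = 99
  X = 299 − 2·96 + 2·37 + 99 = 280
Comparing — Policy A: X=314, Policy B: X=238, Policy C: X=280. Highest is 314 (Policy A).

314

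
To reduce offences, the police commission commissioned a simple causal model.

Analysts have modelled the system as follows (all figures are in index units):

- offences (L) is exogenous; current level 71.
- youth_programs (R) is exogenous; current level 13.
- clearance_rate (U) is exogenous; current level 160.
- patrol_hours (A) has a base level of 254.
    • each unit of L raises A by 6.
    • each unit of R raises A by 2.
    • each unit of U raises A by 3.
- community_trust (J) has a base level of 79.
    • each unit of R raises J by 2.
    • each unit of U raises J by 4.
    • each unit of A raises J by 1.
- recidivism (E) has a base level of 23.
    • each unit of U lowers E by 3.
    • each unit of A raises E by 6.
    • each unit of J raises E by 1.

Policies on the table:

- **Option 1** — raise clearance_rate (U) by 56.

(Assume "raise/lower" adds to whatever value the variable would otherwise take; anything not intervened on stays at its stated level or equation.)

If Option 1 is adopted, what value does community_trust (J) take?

2323

Option 1 (U + 56):
  L = 71
  R = 13
  U = 160 + 56 = 216
  A = 254 + 6·71 + 2·13 + 3·216 = 1354
  J = 79 + 2·13 + 4·216 + 1354 = 2323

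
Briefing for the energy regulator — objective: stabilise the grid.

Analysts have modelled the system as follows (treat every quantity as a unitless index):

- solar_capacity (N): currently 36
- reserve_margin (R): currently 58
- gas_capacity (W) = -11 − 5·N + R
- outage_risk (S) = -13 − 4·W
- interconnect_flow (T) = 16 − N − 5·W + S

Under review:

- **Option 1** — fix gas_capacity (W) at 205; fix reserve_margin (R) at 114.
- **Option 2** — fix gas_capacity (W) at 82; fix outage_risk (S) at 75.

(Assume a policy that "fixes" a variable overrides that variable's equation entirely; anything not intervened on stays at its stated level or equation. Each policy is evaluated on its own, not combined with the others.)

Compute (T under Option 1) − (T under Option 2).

-1523

Option 1 (W := 205, R := 114):
  N = 36
  R = 114
  W = 205
  S = -13 − 4·205 = -833
  T = 16 − 36 − 5·205 + (-833) = -1878
Option 2 (W := 82, S := 75):
  N = 36
  R = 58
  W = 82
  S = 75
  T = 16 − 36 − 5·82 + 75 = -355
T: -1878 − (-355) = -1523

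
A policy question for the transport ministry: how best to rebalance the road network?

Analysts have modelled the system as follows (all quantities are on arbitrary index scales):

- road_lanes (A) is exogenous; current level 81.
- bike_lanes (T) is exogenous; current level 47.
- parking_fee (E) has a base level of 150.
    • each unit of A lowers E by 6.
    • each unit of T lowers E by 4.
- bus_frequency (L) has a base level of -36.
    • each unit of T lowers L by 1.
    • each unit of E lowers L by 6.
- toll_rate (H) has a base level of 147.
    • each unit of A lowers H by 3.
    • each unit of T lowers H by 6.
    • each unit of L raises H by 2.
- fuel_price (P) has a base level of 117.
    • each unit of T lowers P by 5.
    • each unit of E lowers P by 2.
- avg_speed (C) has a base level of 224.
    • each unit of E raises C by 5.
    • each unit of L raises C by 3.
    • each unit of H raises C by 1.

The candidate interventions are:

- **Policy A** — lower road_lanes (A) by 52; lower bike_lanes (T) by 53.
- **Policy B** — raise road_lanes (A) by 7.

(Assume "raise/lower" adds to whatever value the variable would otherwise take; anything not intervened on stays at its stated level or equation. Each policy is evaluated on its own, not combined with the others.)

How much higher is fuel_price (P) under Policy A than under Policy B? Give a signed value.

Policy A (A − 52, T − 53):
  A = 81 − 52 = 29
  T = 47 − 53 = -6
  E = 150 − 6·29 − 4·(-6) = 0
  P = 117 − 5·(-6) − 2·0 = 147
Policy B (A + 7):
  A = 81 + 7 = 88
  T = 47
  E = 150 − 6·88 − 4·47 = -566
  P = 117 − 5·47 − 2·(-566) = 1014
P: 147 − 1014 = -867

-867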